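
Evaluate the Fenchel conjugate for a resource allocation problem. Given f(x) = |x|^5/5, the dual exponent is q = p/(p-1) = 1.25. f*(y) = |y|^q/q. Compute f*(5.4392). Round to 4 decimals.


The conjugate exponent q satisfies 1/p + 1/q = 1.
p = 5, so q = 5/(5 - 1) = 1.25
|y|^q = 5.4392^1.25 = 8.3065
f*(5.4392) = 8.3065 / 1.25 = 6.6452


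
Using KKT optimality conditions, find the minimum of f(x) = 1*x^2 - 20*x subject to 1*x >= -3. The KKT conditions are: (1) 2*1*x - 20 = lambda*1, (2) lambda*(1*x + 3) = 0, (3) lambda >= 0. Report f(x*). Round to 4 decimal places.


Step 1: Try lambda = 0 (constraint inactive).
Stationarity: 2*1*x - 20 = 0
x* = 20/(2*1) = 10.0
Check constraint: 1*10.0 = 10.0 >= -3 -- satisfied.
Step 2: Compute optimal value.
f(x*) = 1*10.0^2 - 20*10.0 = -100.0


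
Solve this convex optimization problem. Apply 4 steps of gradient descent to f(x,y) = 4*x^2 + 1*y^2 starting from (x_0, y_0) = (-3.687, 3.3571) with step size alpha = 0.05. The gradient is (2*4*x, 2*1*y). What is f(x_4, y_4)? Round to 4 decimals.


Gradient descent on f(x,y) = 4*x^2 + 1*y^2.
Starting point: (-3.687, 3.3571), alpha = 0.05
Step 1: grad_x = 2*4*-3.687 = -29.496, grad_y = 2*1*3.3571 = 6.7142
  x_1 = -3.687 - 0.05*-29.496 = -2.2122
  y_1 = 3.3571 - 0.05*6.7142 = 3.0214
Step 2: grad_x = 2*4*-2.2122 = -17.6976, grad_y = 2*1*3.0214 = 6.0428
  x_2 = -2.2122 - 0.05*-17.6976 = -1.3273
  y_2 = 3.0214 - 0.05*6.0428 = 2.7193
Step 3: grad_x = 2*4*-1.3273 = -10.6186, grad_y = 2*1*2.7193 = 5.4385
  x_3 = -1.3273 - 0.05*-10.6186 = -0.7964
  y_3 = 2.7193 - 0.05*5.4385 = 2.4473
Step 4: grad_x = 2*4*-0.7964 = -6.3711, grad_y = 2*1*2.4473 = 4.8947
  x_4 = -0.7964 - 0.05*-6.3711 = -0.4778
  y_4 = 2.4473 - 0.05*4.8947 = 2.2026
f(-0.4778, 2.2026) = 4*(-0.4778)^2 + 1*2.2026^2 = 5.7647


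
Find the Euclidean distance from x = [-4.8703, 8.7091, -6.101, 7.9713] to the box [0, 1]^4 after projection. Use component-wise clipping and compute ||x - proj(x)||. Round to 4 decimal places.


Project each component onto [0, 1].
clip(-4.8703) = 0.0, clip(8.7091) = 1.0, clip(-6.101) = 0.0, clip(7.9713) = 1.0
Projection = [0.0, 1.0, 0.0, 1.0]
Squared diffs: [23.7198, 59.4302, 37.2222, 48.599]
Distance = sqrt(168.9712) = 12.9989


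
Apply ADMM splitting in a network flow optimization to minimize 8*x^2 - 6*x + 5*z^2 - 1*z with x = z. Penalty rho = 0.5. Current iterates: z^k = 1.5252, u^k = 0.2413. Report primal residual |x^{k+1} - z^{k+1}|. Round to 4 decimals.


ADMM iteration with rho = 0.5, z^k = 1.5252, u^k = 0.2413
Step 1: x-update.
Minimize 8*x^2 - 6*x + (0.5/2)*(x - 1.5252 + 0.2413)^2
FOC: (2*8 + 0.5)*x = 6 + 0.5*(1.5252 - 0.2413)
x^{k+1} = 0.4025
Step 2: z-update.
Minimize 5*z^2 - 1*z + (0.5/2)*(0.4025 - z + 0.2413)^2
FOC: (2*5 + 0.5)*z = 1 + 0.5*(0.4025 + 0.2413)
z^{k+1} = 0.1259
Step 3: u-update.
u^{k+1} = 0.2413 + 0.4025 - 0.1259 = 0.5179
Step 4: Primal residual = |0.4025 - 0.1259| = 0.2766


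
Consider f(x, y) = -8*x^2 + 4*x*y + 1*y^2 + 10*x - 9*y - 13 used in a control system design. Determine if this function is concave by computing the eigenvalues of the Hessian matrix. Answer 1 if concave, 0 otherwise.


The Hessian of f(x,y) = -8*x^2 + 4*x*y + 1*y^2 + 10*x - 9*y - 13 is:
H = [[-16, 4], [4, 2]]
Trace = -16 + 2 = -14
Determinant = -16*2 - (4)^2 = -48
Discriminant = (-14)^2 - 4*-48 = 388.0
Eigenvalues: lambda_1 = -16.8489, lambda_2 = 2.8489
The function is not concave.

0


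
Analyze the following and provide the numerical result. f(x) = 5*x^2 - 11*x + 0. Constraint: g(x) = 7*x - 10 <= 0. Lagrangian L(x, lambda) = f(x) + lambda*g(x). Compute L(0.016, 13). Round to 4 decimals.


Step 1: Evaluate f(x).
f(0.016) = 5*0.016^2 - 11*0.016 + 0 = -0.1747
Step 2: Evaluate g(x).
g(0.016) = 7*0.016 - 10 = -9.888
Step 3: Compute Lagrangian.
L = -0.1747 + 13*-9.888 = -128.7187


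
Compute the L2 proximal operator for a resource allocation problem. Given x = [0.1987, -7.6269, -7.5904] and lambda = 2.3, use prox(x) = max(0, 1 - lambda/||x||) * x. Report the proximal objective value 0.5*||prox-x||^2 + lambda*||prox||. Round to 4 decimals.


Step 1: Compute ||x||.
||x|| = 10.7621
Step 2: Compute scaling factor.
scale = max(0, 1 - 2.3/10.7621) = 0.7863
Step 3: prox(x) = [0.1562, -5.9969, -5.9682]
||prox(x)|| = 8.4621
Step 4: Proximal objective.
0.5*||prox-x||^2 = 2.645
lambda*||prox|| = 19.4628
Total = 22.1079


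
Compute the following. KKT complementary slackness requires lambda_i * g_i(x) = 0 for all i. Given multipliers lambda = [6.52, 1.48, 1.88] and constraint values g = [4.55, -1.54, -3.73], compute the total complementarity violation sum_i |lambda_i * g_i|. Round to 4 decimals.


KKT complementary slackness check:
lambda_1 * g_1 = 6.52 * 4.55 = 29.666
lambda_2 * g_2 = 1.48 * -1.54 = -2.2792
lambda_3 * g_3 = 1.88 * -3.73 = -7.0124
Total violation = 29.666 + 2.2792 + 7.0124 = 38.9576


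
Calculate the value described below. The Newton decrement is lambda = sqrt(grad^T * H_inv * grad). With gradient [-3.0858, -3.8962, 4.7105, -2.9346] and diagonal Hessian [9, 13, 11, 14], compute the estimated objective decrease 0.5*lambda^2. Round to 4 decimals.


Step 1: H is diagonal, so H^(-1) * g = [-0.3429, -0.2997, 0.4282, -0.2096].
Step 2: g^T H^(-1) g = sum_i g_i^2 / H_ii
  = (-3.0858)^2/9 + (-3.8962)^2/13 + (4.7105)^2/11 + (-2.9346)^2/14
  = 1.058 + 1.1677 + 2.0172 + 0.6151 = 4.858
Step 3: Objective decrease = 0.5 * g^T H^(-1) g = 2.429


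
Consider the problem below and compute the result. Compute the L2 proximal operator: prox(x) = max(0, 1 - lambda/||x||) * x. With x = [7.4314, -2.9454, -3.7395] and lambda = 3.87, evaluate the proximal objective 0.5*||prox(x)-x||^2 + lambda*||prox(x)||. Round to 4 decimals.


Step 1: Compute ||x||.
||x|| = 8.8252
Step 2: Compute scaling factor.
scale = max(0, 1 - 3.87/8.8252) = 0.5615
Step 3: prox(x) = [4.1726, -1.6538, -2.0997]
||prox(x)|| = 4.9552
Step 4: Proximal objective.
0.5*||prox-x||^2 = 7.4885
lambda*||prox|| = 19.1766
Total = 26.6652


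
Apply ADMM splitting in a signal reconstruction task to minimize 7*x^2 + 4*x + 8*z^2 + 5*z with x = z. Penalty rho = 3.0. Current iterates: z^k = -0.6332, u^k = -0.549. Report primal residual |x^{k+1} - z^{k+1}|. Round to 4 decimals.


ADMM iteration with rho = 3.0, z^k = -0.6332, u^k = -0.549
Step 1: x-update.
Minimize 7*x^2 + 4*x + (3.0/2)*(x + 0.6332 - 0.549)^2
FOC: (2*7 + 3.0)*x = -4 + 3.0*(-0.6332 + 0.549)
x^{k+1} = -0.2502
Step 2: z-update.
Minimize 8*z^2 + 5*z + (3.0/2)*(-0.2502 - z - 0.549)^2
FOC: (2*8 + 3.0)*z = -5 + 3.0*(-0.2502 - 0.549)
z^{k+1} = -0.3893
Step 3: u-update.
u^{k+1} = -0.549 - 0.2502 + 0.3893 = -0.4098
Step 4: Primal residual = |-0.2502 + 0.3893| = 0.1392


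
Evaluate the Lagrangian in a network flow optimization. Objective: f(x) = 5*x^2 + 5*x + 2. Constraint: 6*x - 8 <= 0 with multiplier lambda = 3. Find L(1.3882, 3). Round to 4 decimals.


Step 1: Evaluate f(x).
f(1.3882) = 5*1.3882^2 + 5*1.3882 + 2 = 18.5765
Step 2: Evaluate g(x).
g(1.3882) = 6*1.3882 - 8 = 0.3292
Step 3: Compute Lagrangian.
L = 18.5765 + 3*0.3292 = 19.5641


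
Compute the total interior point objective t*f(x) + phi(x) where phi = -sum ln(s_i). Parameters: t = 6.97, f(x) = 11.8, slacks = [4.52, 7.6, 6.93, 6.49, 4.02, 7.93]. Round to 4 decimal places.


Step 1: Compute log-barrier.
ln values: [1.5085, 2.0281, 1.9359, 1.8703, 1.3913, 2.0707]
phi = -(1.5085 + 2.0281 + 1.9359 + 1.8703 + 1.3913 + 2.0707) = -10.8047
Step 2: Compute augmented objective.
t*f(x) = 6.97*11.8 = 82.246
Total = 82.246 - 10.8047 = 71.4413


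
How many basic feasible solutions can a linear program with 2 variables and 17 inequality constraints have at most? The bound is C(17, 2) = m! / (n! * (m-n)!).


Each vertex corresponds to some choice of n active constraints out of m, so the number of vertices is at most C(m, n) = m! / (n!(m-n)!).
m = 17, n = 2
Numerator: 17 * 16
Denominator: 2! = 2
C(17, 2) = 136


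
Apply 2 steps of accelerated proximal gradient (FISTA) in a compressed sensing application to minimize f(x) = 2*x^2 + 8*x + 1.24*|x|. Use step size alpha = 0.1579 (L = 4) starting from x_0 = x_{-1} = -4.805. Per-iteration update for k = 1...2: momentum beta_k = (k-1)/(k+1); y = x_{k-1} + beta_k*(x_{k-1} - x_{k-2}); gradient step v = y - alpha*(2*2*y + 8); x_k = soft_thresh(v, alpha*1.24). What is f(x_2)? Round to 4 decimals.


FISTA on f(x) = 2*x^2 + 8*x + 1.24*|x|
L = 4, alpha = 0.1579
Iteration 1: beta = 0.0, y = -4.805 + 0.0*(-4.805 + 4.805) = -4.805
  grad(y) = -11.22, v = y - alpha*grad = -3.0334
  prox(v) = soft_thresh(-3.0334, 0.1958) = -2.8376
Iteration 2: beta = 0.3333, y = -2.8376 + 0.3333*(-2.8376 + 4.805) = -2.1818
  grad(y) = -0.727, v = y - alpha*grad = -2.067
  prox(v) = soft_thresh(-2.067, 0.1958) = -1.8712
f(x_2) = 2*(-1.8712)^2 + 8*(-1.8712) + 1.24*|-1.8712| = -5.6466


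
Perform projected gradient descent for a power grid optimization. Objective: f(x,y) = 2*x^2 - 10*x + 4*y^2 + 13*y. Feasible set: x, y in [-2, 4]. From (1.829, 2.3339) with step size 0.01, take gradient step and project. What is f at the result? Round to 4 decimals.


Step 1: Compute gradient at (1.829, 2.3339).
grad_x = 2*2*1.829 - 10 = -2.684
grad_y = 2*4*2.3339 + 13 = 31.6712
Step 2: Gradient step.
x_raw = 1.829 - 0.01*-2.684 = 1.8558
y_raw = 2.3339 - 0.01*31.6712 = 2.0172
Step 3: Project onto [-2, 4].
x_proj = clip(1.8558) = 1.8558
y_proj = clip(2.0172) = 2.0172
Step 4: Evaluate f.
f(1.8558, 2.0172) = 30.8295


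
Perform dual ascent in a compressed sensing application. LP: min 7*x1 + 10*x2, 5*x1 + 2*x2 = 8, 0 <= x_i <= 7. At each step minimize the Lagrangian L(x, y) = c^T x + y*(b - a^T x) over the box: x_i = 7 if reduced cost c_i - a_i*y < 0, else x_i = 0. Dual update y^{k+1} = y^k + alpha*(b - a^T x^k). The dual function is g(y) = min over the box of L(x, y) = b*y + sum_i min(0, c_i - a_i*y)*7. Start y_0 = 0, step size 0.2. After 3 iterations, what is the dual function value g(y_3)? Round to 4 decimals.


Dual ascent for LP: min 7*x1 + 10*x2, 5*x1 + 2*x2 = 8, 0 <= x_i <= 7
Step 1: y^k = 0.0, reduced costs: (7.0, 10.0)
  x^k = (0.0, 0.0), subgradient = b - a^T x = 8.0
  y^{k+1} = 0.0 + 0.2*8.0 = 1.6
Step 2: y^k = 1.6, reduced costs: (-1.0, 6.8)
  x^k = (7.0, 0.0), subgradient = b - a^T x = -27.0
  y^{k+1} = 1.6 + 0.2*-27.0 = -3.8
Step 3: y^k = -3.8, reduced costs: (26.0, 17.6)
  x^k = (0.0, 0.0), subgradient = b - a^T x = 8.0
  y^{k+1} = -3.8 + 0.2*8.0 = -2.2
Dual objective at y_3 = -2.2: reduced costs (18.0, 14.4), box minimizer x = (0.0, 0.0)
g(y_3) = b*y + (c1 - a1*y)*x1 + (c2 - a2*y)*x2 = 8*(-2.2) + 18.0*0.0 + 14.4*0.0 = -17.6 + 0.0 + 0.0 = -17.6


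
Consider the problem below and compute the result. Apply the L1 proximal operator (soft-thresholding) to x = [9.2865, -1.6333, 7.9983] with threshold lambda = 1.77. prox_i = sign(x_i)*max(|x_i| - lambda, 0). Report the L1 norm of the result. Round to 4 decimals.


Soft-thresholding with lambda = 1.77:
prox(9.2865) = sign(9.2865)*max(|9.2865| - 1.77, 0) = 7.5165
prox(-1.6333) = sign(-1.6333)*max(|-1.6333| - 1.77, 0) = 0.0
prox(7.9983) = sign(7.9983)*max(|7.9983| - 1.77, 0) = 6.2283
prox(x) = [7.5165, 0.0, 6.2283]
||prox(x)||_1 = 7.5165 + 0.0 + 6.2283 = 13.7448


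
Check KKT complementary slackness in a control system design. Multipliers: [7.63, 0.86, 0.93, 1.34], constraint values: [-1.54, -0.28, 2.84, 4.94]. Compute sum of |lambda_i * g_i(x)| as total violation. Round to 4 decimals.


KKT complementary slackness check:
lambda_1 * g_1 = 7.63 * -1.54 = -11.7502
lambda_2 * g_2 = 0.86 * -0.28 = -0.2408
lambda_3 * g_3 = 0.93 * 2.84 = 2.6412
lambda_4 * g_4 = 1.34 * 4.94 = 6.6196
Total violation = 11.7502 + 0.2408 + 2.6412 + 6.6196 = 21.2518


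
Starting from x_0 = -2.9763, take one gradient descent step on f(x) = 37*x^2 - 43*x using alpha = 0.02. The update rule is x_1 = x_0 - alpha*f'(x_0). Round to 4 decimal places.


We compute the gradient at x_0 and apply the update.
f'(x) = 74*x - 43
f'(-2.9763) = 74*-2.9763 - 43 = -263.2462
x_1 = -2.9763 - 0.02*-263.2462 = 2.2886


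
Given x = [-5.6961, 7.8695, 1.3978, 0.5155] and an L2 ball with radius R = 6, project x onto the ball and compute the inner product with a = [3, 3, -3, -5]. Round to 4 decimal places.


Step 1: Compute ||x|| (intermediates to 6 decimals).
||x|| = sqrt((-5.6961)^2 + 7.8695^2 + 1.3978^2 + 0.5155^2) = 9.828233
Step 2: Project.
Since ||x|| > R, scale = R/||x|| = 6/9.828233 = 0.610486, proj(x) = scale * x
proj(x) = [-3.477389, 4.80422, 0.853337, 0.314706]
Step 3: Dot product.
a^T * proj(x) = 3*(-3.477389) + 3*4.80422 - 3*0.853337 - 5*0.314706 = -0.153


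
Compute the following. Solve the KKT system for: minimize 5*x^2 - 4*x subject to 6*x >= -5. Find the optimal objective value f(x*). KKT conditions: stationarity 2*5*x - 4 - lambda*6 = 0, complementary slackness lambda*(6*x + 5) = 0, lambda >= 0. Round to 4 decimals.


Step 1: Try lambda = 0 (constraint inactive).
Stationarity: 2*5*x - 4 = 0
x* = 4/(2*5) = 0.4
Check constraint: 6*0.4 = 2.4 >= -5 -- satisfied.
Step 2: Compute optimal value.
f(x*) = 5*0.4^2 - 4*0.4 = -0.8


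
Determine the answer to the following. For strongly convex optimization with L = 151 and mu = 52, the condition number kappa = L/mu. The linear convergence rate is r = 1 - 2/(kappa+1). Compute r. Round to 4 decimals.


Step 1: Compute the condition number.
kappa = L/mu = 151/52 = 2.9038
Step 2: Compute the convergence rate.
r = 1 - 2/(kappa + 1) = 1 - 2*mu/(L + mu) = (L - mu)/(L + mu) = 99/203 = 0.4877


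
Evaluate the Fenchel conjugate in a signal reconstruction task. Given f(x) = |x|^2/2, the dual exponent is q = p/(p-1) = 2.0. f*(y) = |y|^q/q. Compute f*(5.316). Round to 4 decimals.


The conjugate exponent q satisfies 1/p + 1/q = 1.
p = 2, so q = 2/(2 - 1) = 2.0
|y|^q = 5.316^2.0 = 28.2599
f*(5.316) = 28.2599 / 2.0 = 14.1299


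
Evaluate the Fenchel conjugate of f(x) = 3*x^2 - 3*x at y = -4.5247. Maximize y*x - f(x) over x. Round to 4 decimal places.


f*(y) = sup_x {y*x - a*x^2 - b*x} = sup_x {(y-b)*x - a*x^2}
FOC: (y - b) - 2a*x = 0 => x* = (y - b)/(2a)
x* = (-4.5247 + 3)/(2*3) = -0.2541
f*(-4.5247) = (y-b)^2/(4a) = (-4.5247 + 3)^2/(4*3)
= 2.3247/12 = 0.1937


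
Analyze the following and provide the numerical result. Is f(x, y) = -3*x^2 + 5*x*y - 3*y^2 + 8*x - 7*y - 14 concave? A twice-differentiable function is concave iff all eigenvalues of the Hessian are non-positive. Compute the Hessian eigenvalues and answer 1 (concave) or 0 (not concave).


The Hessian of f(x,y) = -3*x^2 + 5*x*y - 3*y^2 + 8*x - 7*y - 14 is:
H = [[-6, 5], [5, -6]]
Trace = -6 - 6 = -12
Determinant = -6*-6 - (5)^2 = 11
Discriminant = (-12)^2 - 4*11 = 100.0
Eigenvalues: lambda_1 = -11.0, lambda_2 = -1.0
The function is concave.

1


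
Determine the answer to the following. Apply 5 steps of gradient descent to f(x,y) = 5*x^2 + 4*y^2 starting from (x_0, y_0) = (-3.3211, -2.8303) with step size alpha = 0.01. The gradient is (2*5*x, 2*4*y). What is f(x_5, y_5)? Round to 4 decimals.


Gradient descent on f(x,y) = 5*x^2 + 4*y^2.
Starting point: (-3.3211, -2.8303), alpha = 0.01
Step 1: grad_x = 2*5*-3.3211 = -33.211, grad_y = 2*4*-2.8303 = -22.6424
  x_1 = -3.3211 - 0.01*-33.211 = -2.989
  y_1 = -2.8303 - 0.01*-22.6424 = -2.6039
Step 2: grad_x = 2*5*-2.989 = -29.8899, grad_y = 2*4*-2.6039 = -20.831
  x_2 = -2.989 - 0.01*-29.8899 = -2.6901
  y_2 = -2.6039 - 0.01*-20.831 = -2.3956
Step 3: grad_x = 2*5*-2.6901 = -26.9009, grad_y = 2*4*-2.3956 = -19.1645
  x_3 = -2.6901 - 0.01*-26.9009 = -2.4211
  y_3 = -2.3956 - 0.01*-19.1645 = -2.2039
Step 4: grad_x = 2*5*-2.4211 = -24.2108, grad_y = 2*4*-2.2039 = -17.6314
  x_4 = -2.4211 - 0.01*-24.2108 = -2.179
  y_4 = -2.2039 - 0.01*-17.6314 = -2.0276
Step 5: grad_x = 2*5*-2.179 = -21.7897, grad_y = 2*4*-2.0276 = -16.2209
  x_5 = -2.179 - 0.01*-21.7897 = -1.9611
  y_5 = -2.0276 - 0.01*-16.2209 = -1.8654
f(-1.9611, -1.8654) = 5*(-1.9611)^2 + 4*(-1.8654)^2 = 33.1479


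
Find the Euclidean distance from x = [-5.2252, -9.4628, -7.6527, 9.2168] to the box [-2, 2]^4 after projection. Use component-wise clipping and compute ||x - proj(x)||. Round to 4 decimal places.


Project each component onto [-2, 2].
clip(-5.2252) = -2.0, clip(-9.4628) = -2.0, clip(-7.6527) = -2.0, clip(9.2168) = 2.0
Projection = [-2.0, -2.0, -2.0, 2.0]
Squared diffs: [10.4019, 55.6934, 31.953, 52.0822]
Distance = sqrt(150.1305) = 12.2528


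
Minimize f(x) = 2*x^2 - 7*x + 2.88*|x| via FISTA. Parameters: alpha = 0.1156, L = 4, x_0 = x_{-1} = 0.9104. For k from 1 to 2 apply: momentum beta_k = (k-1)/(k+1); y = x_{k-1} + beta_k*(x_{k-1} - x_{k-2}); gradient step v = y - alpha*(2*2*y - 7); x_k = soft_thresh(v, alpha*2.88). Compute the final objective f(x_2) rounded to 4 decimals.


FISTA on f(x) = 2*x^2 - 7*x + 2.88*|x|
L = 4, alpha = 0.1156
Iteration 1: beta = 0.0, y = 0.9104 + 0.0*(0.9104 - 0.9104) = 0.9104
  grad(y) = -3.3584, v = y - alpha*grad = 1.2986
  prox(v) = soft_thresh(1.2986, 0.3329) = 0.9657
Iteration 2: beta = 0.3333, y = 0.9657 + 0.3333*(0.9657 - 0.9104) = 0.9841
  grad(y) = -3.0635, v = y - alpha*grad = 1.3383
  prox(v) = soft_thresh(1.3383, 0.3329) = 1.0053
f(x_2) = 2*1.0053^2 - 7*1.0053 + 2.88*|1.0053| = -2.1206


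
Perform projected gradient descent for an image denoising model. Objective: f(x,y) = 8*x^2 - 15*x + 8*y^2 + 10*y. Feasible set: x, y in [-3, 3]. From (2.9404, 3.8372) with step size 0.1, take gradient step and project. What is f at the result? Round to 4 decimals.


Step 1: Compute gradient at (2.9404, 3.8372).
grad_x = 2*8*2.9404 - 15 = 32.0464
grad_y = 2*8*3.8372 + 10 = 71.3952
Step 2: Gradient step.
x_raw = 2.9404 - 0.1*32.0464 = -0.2642
y_raw = 3.8372 - 0.1*71.3952 = -3.3023
Step 3: Project onto [-3, 3].
x_proj = clip(-0.2642) = -0.2642
y_proj = clip(-3.3023) = -3.0
Step 4: Evaluate f.
f(-0.2642, -3.0) = 46.5222


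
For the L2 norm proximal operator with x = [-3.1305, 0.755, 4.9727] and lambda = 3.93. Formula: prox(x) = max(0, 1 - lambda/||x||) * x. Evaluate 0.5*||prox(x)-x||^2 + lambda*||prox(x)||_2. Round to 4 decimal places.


Step 1: Compute ||x||.
||x|| = 5.9243
Step 2: Compute scaling factor.
scale = max(0, 1 - 3.93/5.9243) = 0.3366
Step 3: prox(x) = [-1.0538, 0.2542, 1.674]
||prox(x)|| = 1.9943
Step 4: Proximal objective.
0.5*||prox-x||^2 = 7.7225
lambda*||prox|| = 7.8376
Total = 15.5602


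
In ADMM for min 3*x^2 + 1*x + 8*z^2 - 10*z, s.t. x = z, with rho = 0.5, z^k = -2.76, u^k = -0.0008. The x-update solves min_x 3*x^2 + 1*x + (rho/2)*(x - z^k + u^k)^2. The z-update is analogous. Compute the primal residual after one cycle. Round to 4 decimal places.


ADMM iteration with rho = 0.5, z^k = -2.76, u^k = -0.0008
Step 1: x-update.
Minimize 3*x^2 + 1*x + (0.5/2)*(x + 2.76 - 0.0008)^2
FOC: (2*3 + 0.5)*x = -1 + 0.5*(-2.76 + 0.0008)
x^{k+1} = -0.3661
Step 2: z-update.
Minimize 8*z^2 - 10*z + (0.5/2)*(-0.3661 - z - 0.0008)^2
FOC: (2*8 + 0.5)*z = 10 + 0.5*(-0.3661 - 0.0008)
z^{k+1} = 0.5949
Step 3: u-update.
u^{k+1} = -0.0008 - 0.3661 - 0.5949 = -0.9618
Step 4: Primal residual = |-0.3661 - 0.5949| = 0.961


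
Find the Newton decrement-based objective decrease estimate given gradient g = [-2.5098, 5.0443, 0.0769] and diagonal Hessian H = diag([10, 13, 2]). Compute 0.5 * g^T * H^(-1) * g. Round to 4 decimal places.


Step 1: H is diagonal, so H^(-1) * g = [-0.251, 0.388, 0.0385].
Step 2: g^T H^(-1) g = sum_i g_i^2 / H_ii
  = (-2.5098)^2/10 + (5.0443)^2/13 + (0.0769)^2/2
  = 0.6299 + 1.9573 + 0.003 = 2.5902
Step 3: Objective decrease = 0.5 * g^T H^(-1) g = 1.2951


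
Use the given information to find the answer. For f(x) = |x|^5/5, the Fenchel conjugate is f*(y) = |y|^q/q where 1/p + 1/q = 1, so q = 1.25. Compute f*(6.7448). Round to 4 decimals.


The conjugate exponent q satisfies 1/p + 1/q = 1.
p = 5, so q = 5/(5 - 1) = 1.25
|y|^q = 6.7448^1.25 = 10.8695
f*(6.7448) = 10.8695 / 1.25 = 8.6956


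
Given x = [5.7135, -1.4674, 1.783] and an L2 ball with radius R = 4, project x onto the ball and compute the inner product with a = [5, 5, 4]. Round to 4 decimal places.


Step 1: Compute ||x|| (intermediates to 6 decimals).
||x|| = sqrt(5.7135^2 + (-1.4674)^2 + 1.783^2) = 6.162502
Step 2: Project.
Since ||x|| > R, scale = R/||x|| = 4/6.162502 = 0.649087, proj(x) = scale * x
proj(x) = [3.708559, -0.95247, 1.157322]
Step 3: Dot product.
a^T * proj(x) = 5*3.708559 + 5*(-0.95247) + 4*1.157322 = 18.4097


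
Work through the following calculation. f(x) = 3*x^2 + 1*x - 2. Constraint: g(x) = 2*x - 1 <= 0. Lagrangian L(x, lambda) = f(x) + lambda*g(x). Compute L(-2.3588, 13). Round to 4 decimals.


Step 1: Evaluate f(x).
f(-2.3588) = 3*(-2.3588)^2 + 1*(-2.3588) - 2 = 12.333
Step 2: Evaluate g(x).
g(-2.3588) = 2*-2.3588 - 1 = -5.7176
Step 3: Compute Lagrangian.
L = 12.333 + 13*-5.7176 = -61.9958


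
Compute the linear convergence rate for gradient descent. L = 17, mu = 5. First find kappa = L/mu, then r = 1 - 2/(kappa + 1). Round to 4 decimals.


Step 1: Compute the condition number.
kappa = L/mu = 17/5 = 3.4
Step 2: Compute the convergence rate.
r = 1 - 2/(kappa + 1) = 1 - 2*mu/(L + mu) = (L - mu)/(L + mu) = 12/22 = 0.5455


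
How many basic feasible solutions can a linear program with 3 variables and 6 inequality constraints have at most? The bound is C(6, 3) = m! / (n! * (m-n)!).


Each vertex corresponds to some choice of n active constraints out of m, so the number of vertices is at most C(m, n) = m! / (n!(m-n)!).
m = 6, n = 3
Numerator: 6 * 5 * 4
Denominator: 3! = 6
C(6, 3) = 20


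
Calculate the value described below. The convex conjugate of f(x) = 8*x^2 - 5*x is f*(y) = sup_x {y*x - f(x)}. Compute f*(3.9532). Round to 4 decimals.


f*(y) = sup_x {y*x - a*x^2 - b*x} = sup_x {(y-b)*x - a*x^2}
FOC: (y - b) - 2a*x = 0 => x* = (y - b)/(2a)
x* = (3.9532 + 5)/(2*8) = 0.5596
f*(3.9532) = (y-b)^2/(4a) = (3.9532 + 5)^2/(4*8)
= 80.1598/32 = 2.505


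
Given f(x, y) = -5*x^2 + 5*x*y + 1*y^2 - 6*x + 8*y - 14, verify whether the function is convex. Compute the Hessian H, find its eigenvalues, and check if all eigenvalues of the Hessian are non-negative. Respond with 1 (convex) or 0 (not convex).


The Hessian of f(x,y) = -5*x^2 + 5*x*y + 1*y^2 - 6*x + 8*y - 14 is:
H = [[-10, 5], [5, 2]]
Trace = -10 + 2 = -8
Determinant = -10*2 - (5)^2 = -45
Discriminant = (-8)^2 - 4*-45 = 244.0
Eigenvalues: lambda_1 = -11.8102, lambda_2 = 3.8102
The function is not convex.

0


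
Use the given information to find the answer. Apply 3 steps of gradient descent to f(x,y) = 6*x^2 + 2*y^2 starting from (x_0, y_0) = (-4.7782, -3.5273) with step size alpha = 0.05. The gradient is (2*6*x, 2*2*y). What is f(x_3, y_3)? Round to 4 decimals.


Gradient descent on f(x,y) = 6*x^2 + 2*y^2.
Starting point: (-4.7782, -3.5273), alpha = 0.05
Step 1: grad_x = 2*6*-4.7782 = -57.3384, grad_y = 2*2*-3.5273 = -14.1092
  x_1 = -4.7782 - 0.05*-57.3384 = -1.9113
  y_1 = -3.5273 - 0.05*-14.1092 = -2.8218
Step 2: grad_x = 2*6*-1.9113 = -22.9354, grad_y = 2*2*-2.8218 = -11.2874
  x_2 = -1.9113 - 0.05*-22.9354 = -0.7645
  y_2 = -2.8218 - 0.05*-11.2874 = -2.2575
Step 3: grad_x = 2*6*-0.7645 = -9.1741, grad_y = 2*2*-2.2575 = -9.0299
  x_3 = -0.7645 - 0.05*-9.1741 = -0.3058
  y_3 = -2.2575 - 0.05*-9.0299 = -1.806
f(-0.3058, -1.806) = 6*(-0.3058)^2 + 2*(-1.806)^2 = 7.0842


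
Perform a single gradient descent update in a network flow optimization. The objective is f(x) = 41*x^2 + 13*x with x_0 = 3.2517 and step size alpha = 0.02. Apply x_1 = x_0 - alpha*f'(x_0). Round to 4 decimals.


We compute the gradient at x_0 and apply the update.
f'(x) = 82*x + 13
f'(3.2517) = 82*3.2517 + 13 = 279.6394
x_1 = 3.2517 - 0.02*279.6394 = -2.3411


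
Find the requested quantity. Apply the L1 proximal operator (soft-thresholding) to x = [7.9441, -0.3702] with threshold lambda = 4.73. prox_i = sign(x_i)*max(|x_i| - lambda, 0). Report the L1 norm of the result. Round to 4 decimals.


Soft-thresholding with lambda = 4.73:
prox(7.9441) = sign(7.9441)*max(|7.9441| - 4.73, 0) = 3.2141
prox(-0.3702) = sign(-0.3702)*max(|-0.3702| - 4.73, 0) = 0.0
prox(x) = [3.2141, 0.0]
||prox(x)||_1 = 3.2141 + 0.0 = 3.2141


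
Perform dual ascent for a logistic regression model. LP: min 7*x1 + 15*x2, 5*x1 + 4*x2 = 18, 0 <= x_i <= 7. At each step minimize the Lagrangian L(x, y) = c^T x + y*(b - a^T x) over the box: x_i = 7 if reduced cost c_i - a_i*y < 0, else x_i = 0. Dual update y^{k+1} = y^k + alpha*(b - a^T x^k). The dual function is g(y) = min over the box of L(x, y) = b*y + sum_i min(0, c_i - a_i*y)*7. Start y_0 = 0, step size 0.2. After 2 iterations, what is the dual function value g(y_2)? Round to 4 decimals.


Dual ascent for LP: min 7*x1 + 15*x2, 5*x1 + 4*x2 = 18, 0 <= x_i <= 7
Step 1: y^k = 0.0, reduced costs: (7.0, 15.0)
  x^k = (0.0, 0.0), subgradient = b - a^T x = 18.0
  y^{k+1} = 0.0 + 0.2*18.0 = 3.6
Step 2: y^k = 3.6, reduced costs: (-11.0, 0.6)
  x^k = (7.0, 0.0), subgradient = b - a^T x = -17.0
  y^{k+1} = 3.6 + 0.2*-17.0 = 0.2
Dual objective at y_2 = 0.2: reduced costs (6.0, 14.2), box minimizer x = (0.0, 0.0)
g(y_2) = b*y + (c1 - a1*y)*x1 + (c2 - a2*y)*x2 = 18*0.2 + 6.0*0.0 + 14.2*0.0 = 3.6 + 0.0 + 0.0 = 3.6


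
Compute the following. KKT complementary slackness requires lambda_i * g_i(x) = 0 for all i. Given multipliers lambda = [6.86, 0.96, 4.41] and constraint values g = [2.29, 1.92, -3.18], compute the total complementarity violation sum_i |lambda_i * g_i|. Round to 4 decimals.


KKT complementary slackness check:
lambda_1 * g_1 = 6.86 * 2.29 = 15.7094
lambda_2 * g_2 = 0.96 * 1.92 = 1.8432
lambda_3 * g_3 = 4.41 * -3.18 = -14.0238
Total violation = 15.7094 + 1.8432 + 14.0238 = 31.5764


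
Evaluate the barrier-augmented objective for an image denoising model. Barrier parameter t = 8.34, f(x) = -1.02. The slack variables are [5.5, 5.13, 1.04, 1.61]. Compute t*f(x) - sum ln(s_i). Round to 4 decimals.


Step 1: Compute log-barrier.
ln values: [1.7047, 1.6351, 0.0392, 0.4762]
phi = -(1.7047 + 1.6351 + 0.0392 + 0.4762) = -3.8553
Step 2: Compute augmented objective.
t*f(x) = 8.34*-1.02 = -8.5068
Total = -8.5068 - 3.8553 = -12.3621


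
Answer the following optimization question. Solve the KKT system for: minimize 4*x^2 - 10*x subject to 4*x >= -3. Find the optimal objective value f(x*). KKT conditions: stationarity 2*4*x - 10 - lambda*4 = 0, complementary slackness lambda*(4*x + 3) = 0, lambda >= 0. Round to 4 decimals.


Step 1: Try lambda = 0 (constraint inactive).
Stationarity: 2*4*x - 10 = 0
x* = 10/(2*4) = 1.25
Check constraint: 4*1.25 = 5.0 >= -3 -- satisfied.
Step 2: Compute optimal value.
f(x*) = 4*1.25^2 - 10*1.25 = -6.25


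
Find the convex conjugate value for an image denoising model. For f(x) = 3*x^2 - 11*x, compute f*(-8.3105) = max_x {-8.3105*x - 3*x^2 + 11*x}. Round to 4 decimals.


f*(y) = sup_x {y*x - a*x^2 - b*x} = sup_x {(y-b)*x - a*x^2}
FOC: (y - b) - 2a*x = 0 => x* = (y - b)/(2a)
x* = (-8.3105 + 11)/(2*3) = 0.4483
f*(-8.3105) = (y-b)^2/(4a) = (-8.3105 + 11)^2/(4*3)
= 7.2334/12 = 0.6028


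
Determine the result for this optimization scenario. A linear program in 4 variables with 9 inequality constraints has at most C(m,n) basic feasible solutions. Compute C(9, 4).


Each vertex corresponds to some choice of n active constraints out of m, so the number of vertices is at most C(m, n) = m! / (n!(m-n)!).
m = 9, n = 4
Numerator: 9 * 8 * 7 * 6
Denominator: 4! = 24
C(9, 4) = 126


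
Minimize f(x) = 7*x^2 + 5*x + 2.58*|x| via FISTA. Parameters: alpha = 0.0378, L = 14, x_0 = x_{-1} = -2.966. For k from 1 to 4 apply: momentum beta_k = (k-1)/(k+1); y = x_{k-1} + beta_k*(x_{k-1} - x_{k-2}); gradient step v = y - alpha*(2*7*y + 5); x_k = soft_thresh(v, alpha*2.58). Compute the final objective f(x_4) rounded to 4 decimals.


FISTA on f(x) = 7*x^2 + 5*x + 2.58*|x|
L = 14, alpha = 0.0378
Iteration 1: beta = 0.0, y = -2.966 + 0.0*(-2.966 + 2.966) = -2.966
  grad(y) = -36.524, v = y - alpha*grad = -1.5854
  prox(v) = soft_thresh(-1.5854, 0.0975) = -1.4879
Iteration 2: beta = 0.3333, y = -1.4879 + 0.3333*(-1.4879 + 2.966) = -0.9952
  grad(y) = -8.9322, v = y - alpha*grad = -0.6575
  prox(v) = soft_thresh(-0.6575, 0.0975) = -0.56
Iteration 3: beta = 0.5, y = -0.56 + 0.5*(-0.56 + 1.4879) = -0.0961
  grad(y) = 3.6552, v = y - alpha*grad = -0.2342
  prox(v) = soft_thresh(-0.2342, 0.0975) = -0.1367
Iteration 4: beta = 0.6, y = -0.1367 + 0.6*(-0.1367 + 0.56) = 0.1173
  grad(y) = 6.6419, v = y - alpha*grad = -0.1338
  prox(v) = soft_thresh(-0.1338, 0.0975) = -0.0363
f(x_4) = 7*(-0.0363)^2 + 5*(-0.0363) + 2.58*|-0.0363| = -0.0786


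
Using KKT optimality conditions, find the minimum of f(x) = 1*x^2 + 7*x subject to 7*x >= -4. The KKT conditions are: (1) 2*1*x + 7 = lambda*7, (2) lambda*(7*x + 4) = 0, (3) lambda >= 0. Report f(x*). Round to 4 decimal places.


Step 1: Try lambda = 0 (constraint inactive).
x_unc = -7/(2*1) = -3.5
Check: 7*-3.5 = -24.5 < -4 -- violated!
Step 2: Constraint must be active: 7*x = -4
x* = -4/7 = -0.5714 (rounded; the exact value -4/7 is used below)
lambda = (2*1*(-4/7) + 7)/7 = 0.8367
Step 3: Compute optimal value.
f(x*) = 1*(-4/7)^2 + 7*(-4/7) = -3.6735


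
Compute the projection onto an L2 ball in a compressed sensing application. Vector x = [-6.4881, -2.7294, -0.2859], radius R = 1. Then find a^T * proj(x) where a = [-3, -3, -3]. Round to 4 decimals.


Step 1: Compute ||x|| (intermediates to 6 decimals).
||x|| = sqrt((-6.4881)^2 + (-2.7294)^2 + (-0.2859)^2) = 7.044629
Step 2: Project.
Since ||x|| > R, scale = R/||x|| = 1/7.044629 = 0.141952, proj(x) = scale * x
proj(x) = [-0.920999, -0.387444, -0.040584]
Step 3: Dot product.
a^T * proj(x) = -3*(-0.920999) - 3*(-0.387444) - 3*(-0.040584) = 4.0471


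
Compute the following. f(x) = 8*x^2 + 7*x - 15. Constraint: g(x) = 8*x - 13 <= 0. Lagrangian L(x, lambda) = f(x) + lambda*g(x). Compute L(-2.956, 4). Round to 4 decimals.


Step 1: Evaluate f(x).
f(-2.956) = 8*(-2.956)^2 + 7*(-2.956) - 15 = 34.2115
Step 2: Evaluate g(x).
g(-2.956) = 8*-2.956 - 13 = -36.648
Step 3: Compute Lagrangian.
L = 34.2115 + 4*-36.648 = -112.3805


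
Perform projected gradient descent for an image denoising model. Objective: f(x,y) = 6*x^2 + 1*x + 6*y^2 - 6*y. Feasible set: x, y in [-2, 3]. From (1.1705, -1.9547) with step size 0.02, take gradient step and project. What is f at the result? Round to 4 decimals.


Step 1: Compute gradient at (1.1705, -1.9547).
grad_x = 2*6*1.1705 + 1 = 15.046
grad_y = 2*6*-1.9547 - 6 = -29.4564
Step 2: Gradient step.
x_raw = 1.1705 - 0.02*15.046 = 0.8696
y_raw = -1.9547 - 0.02*-29.4564 = -1.3656
Step 3: Project onto [-2, 3].
x_proj = clip(0.8696) = 0.8696
y_proj = clip(-1.3656) = -1.3656
Step 4: Evaluate f.
f(0.8696, -1.3656) = 24.7887


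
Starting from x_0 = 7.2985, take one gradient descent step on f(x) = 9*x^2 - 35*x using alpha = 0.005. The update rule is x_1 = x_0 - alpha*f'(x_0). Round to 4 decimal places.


We compute the gradient at x_0 and apply the update.
f'(x) = 18*x - 35
f'(7.2985) = 18*7.2985 - 35 = 96.373
x_1 = 7.2985 - 0.005*96.373 = 6.8166


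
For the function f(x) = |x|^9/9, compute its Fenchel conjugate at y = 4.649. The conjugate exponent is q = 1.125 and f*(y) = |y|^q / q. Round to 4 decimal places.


The conjugate exponent q satisfies 1/p + 1/q = 1.
p = 9, so q = 9/(9 - 1) = 1.125
|y|^q = 4.649^1.125 = 5.6335
f*(4.649) = 5.6335 / 1.125 = 5.0076


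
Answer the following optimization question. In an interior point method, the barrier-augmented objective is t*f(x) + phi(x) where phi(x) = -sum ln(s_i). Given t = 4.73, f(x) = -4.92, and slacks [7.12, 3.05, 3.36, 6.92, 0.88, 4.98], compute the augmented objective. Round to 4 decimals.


Step 1: Compute log-barrier.
ln values: [1.9629, 1.1151, 1.2119, 1.9344, -0.1278, 1.6054]
phi = -(1.9629 + 1.1151 + 1.2119 + 1.9344 - 0.1278 + 1.6054) = -7.702
Step 2: Compute augmented objective.
t*f(x) = 4.73*-4.92 = -23.2716
Total = -23.2716 - 7.702 = -30.9736


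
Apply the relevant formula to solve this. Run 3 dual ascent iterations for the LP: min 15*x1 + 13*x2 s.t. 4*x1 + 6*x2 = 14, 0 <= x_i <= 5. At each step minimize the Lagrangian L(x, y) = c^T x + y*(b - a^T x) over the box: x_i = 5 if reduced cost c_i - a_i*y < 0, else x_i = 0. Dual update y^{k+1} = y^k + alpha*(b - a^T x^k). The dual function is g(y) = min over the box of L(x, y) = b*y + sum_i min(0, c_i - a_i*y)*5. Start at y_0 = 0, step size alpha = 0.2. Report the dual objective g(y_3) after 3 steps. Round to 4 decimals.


Dual ascent for LP: min 15*x1 + 13*x2, 4*x1 + 6*x2 = 14, 0 <= x_i <= 5
Step 1: y^k = 0.0, reduced costs: (15.0, 13.0)
  x^k = (0.0, 0.0), subgradient = b - a^T x = 14.0
  y^{k+1} = 0.0 + 0.2*14.0 = 2.8
Step 2: y^k = 2.8, reduced costs: (3.8, -3.8)
  x^k = (0.0, 5.0), subgradient = b - a^T x = -16.0
  y^{k+1} = 2.8 + 0.2*-16.0 = -0.4
Step 3: y^k = -0.4, reduced costs: (16.6, 15.4)
  x^k = (0.0, 0.0), subgradient = b - a^T x = 14.0
  y^{k+1} = -0.4 + 0.2*14.0 = 2.4
Dual objective at y_3 = 2.4: reduced costs (5.4, -1.4), box minimizer x = (0.0, 5.0)
g(y_3) = b*y + (c1 - a1*y)*x1 + (c2 - a2*y)*x2 = 14*2.4 + 5.4*0.0 + (-1.4)*5.0 = 33.6 + 0.0 - 7.0 = 26.6


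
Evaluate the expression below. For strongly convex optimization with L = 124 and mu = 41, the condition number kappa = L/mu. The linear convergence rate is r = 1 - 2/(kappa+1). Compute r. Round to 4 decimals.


Step 1: Compute the condition number.
kappa = L/mu = 124/41 = 3.0244
Step 2: Compute the convergence rate.
r = 1 - 2/(kappa + 1) = 1 - 2*mu/(L + mu) = (L - mu)/(L + mu) = 83/165 = 0.503


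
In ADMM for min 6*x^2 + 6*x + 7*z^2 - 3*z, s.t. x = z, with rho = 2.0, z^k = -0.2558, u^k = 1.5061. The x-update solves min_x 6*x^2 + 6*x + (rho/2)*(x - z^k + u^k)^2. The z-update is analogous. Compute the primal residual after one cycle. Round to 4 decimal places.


ADMM iteration with rho = 2.0, z^k = -0.2558, u^k = 1.5061
Step 1: x-update.
Minimize 6*x^2 + 6*x + (2.0/2)*(x + 0.2558 + 1.5061)^2
FOC: (2*6 + 2.0)*x = -6 + 2.0*(-0.2558 - 1.5061)
x^{k+1} = -0.6803
Step 2: z-update.
Minimize 7*z^2 - 3*z + (2.0/2)*(-0.6803 - z + 1.5061)^2
FOC: (2*7 + 2.0)*z = 3 + 2.0*(-0.6803 + 1.5061)
z^{k+1} = 0.2907
Step 3: u-update.
u^{k+1} = 1.5061 - 0.6803 - 0.2907 = 0.5351
Step 4: Primal residual = |-0.6803 - 0.2907| = 0.971


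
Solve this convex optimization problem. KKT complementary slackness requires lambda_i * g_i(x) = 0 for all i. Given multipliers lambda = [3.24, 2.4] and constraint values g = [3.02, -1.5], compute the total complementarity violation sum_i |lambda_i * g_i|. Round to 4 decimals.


KKT complementary slackness check:
lambda_1 * g_1 = 3.24 * 3.02 = 9.7848
lambda_2 * g_2 = 2.4 * -1.5 = -3.6
Total violation = 9.7848 + 3.6 = 13.3848


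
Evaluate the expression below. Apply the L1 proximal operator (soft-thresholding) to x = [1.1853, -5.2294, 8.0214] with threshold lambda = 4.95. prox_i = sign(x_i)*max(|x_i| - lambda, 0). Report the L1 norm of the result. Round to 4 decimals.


Soft-thresholding with lambda = 4.95:
prox(1.1853) = sign(1.1853)*max(|1.1853| - 4.95, 0) = 0.0
prox(-5.2294) = sign(-5.2294)*max(|-5.2294| - 4.95, 0) = -0.2794
prox(8.0214) = sign(8.0214)*max(|8.0214| - 4.95, 0) = 3.0714
prox(x) = [0.0, -0.2794, 3.0714]
||prox(x)||_1 = 0.0 + 0.2794 + 3.0714 = 3.3508


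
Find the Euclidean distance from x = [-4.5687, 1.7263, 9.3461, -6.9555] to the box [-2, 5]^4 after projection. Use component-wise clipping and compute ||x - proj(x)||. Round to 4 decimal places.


Project each component onto [-2, 5].
clip(-4.5687) = -2.0, clip(1.7263) = 1.7263, clip(9.3461) = 5.0, clip(-6.9555) = -2.0
Projection = [-2.0, 1.7263, 5.0, -2.0]
Squared diffs: [6.5982, 0.0, 18.8886, 24.557]
Distance = sqrt(50.0438) = 7.0742


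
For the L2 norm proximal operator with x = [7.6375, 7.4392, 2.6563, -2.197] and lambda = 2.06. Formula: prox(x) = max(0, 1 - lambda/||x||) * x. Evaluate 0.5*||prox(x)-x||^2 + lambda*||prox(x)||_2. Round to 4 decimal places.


Step 1: Compute ||x||.
||x|| = 11.2052
Step 2: Compute scaling factor.
scale = max(0, 1 - 2.06/11.2052) = 0.8162
Step 3: prox(x) = [6.2334, 6.0715, 2.168, -1.7931]
||prox(x)|| = 9.1452
Step 4: Proximal objective.
0.5*||prox-x||^2 = 2.1218
lambda*||prox|| = 18.8391
Total = 20.9609


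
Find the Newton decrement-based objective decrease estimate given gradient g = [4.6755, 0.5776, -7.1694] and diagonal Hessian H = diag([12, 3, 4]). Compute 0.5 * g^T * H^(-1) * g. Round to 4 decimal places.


Step 1: H is diagonal, so H^(-1) * g = [0.3896, 0.1925, -1.7924].
Step 2: g^T H^(-1) g = sum_i g_i^2 / H_ii
  = (4.6755)^2/12 + (0.5776)^2/3 + (-7.1694)^2/4
  = 1.8217 + 0.1112 + 12.8501 = 14.783
Step 3: Objective decrease = 0.5 * g^T H^(-1) g = 7.3915


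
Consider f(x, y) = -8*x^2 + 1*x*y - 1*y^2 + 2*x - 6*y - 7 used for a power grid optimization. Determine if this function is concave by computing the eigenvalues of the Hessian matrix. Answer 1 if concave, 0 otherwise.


The Hessian of f(x,y) = -8*x^2 + 1*x*y - 1*y^2 + 2*x - 6*y - 7 is:
H = [[-16, 1], [1, -2]]
Trace = -16 - 2 = -18
Determinant = -16*-2 - (1)^2 = 31
Discriminant = (-18)^2 - 4*31 = 200.0
Eigenvalues: lambda_1 = -16.0711, lambda_2 = -1.9289
The function is concave.

1


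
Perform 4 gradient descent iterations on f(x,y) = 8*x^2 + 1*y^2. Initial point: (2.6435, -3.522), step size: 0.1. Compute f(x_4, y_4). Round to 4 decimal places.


Gradient descent on f(x,y) = 8*x^2 + 1*y^2.
Starting point: (2.6435, -3.522), alpha = 0.1
Step 1: grad_x = 2*8*2.6435 = 42.296, grad_y = 2*1*-3.522 = -7.044
  x_1 = 2.6435 - 0.1*42.296 = -1.5861
  y_1 = -3.522 - 0.1*-7.044 = -2.8176
Step 2: grad_x = 2*8*-1.5861 = -25.3776, grad_y = 2*1*-2.8176 = -5.6352
  x_2 = -1.5861 - 0.1*-25.3776 = 0.9517
  y_2 = -2.8176 - 0.1*-5.6352 = -2.2541
Step 3: grad_x = 2*8*0.9517 = 15.2266, grad_y = 2*1*-2.2541 = -4.5082
  x_3 = 0.9517 - 0.1*15.2266 = -0.571
  y_3 = -2.2541 - 0.1*-4.5082 = -1.8033
Step 4: grad_x = 2*8*-0.571 = -9.1359, grad_y = 2*1*-1.8033 = -3.6065
  x_4 = -0.571 - 0.1*-9.1359 = 0.3426
  y_4 = -1.8033 - 0.1*-3.6065 = -1.4426
f(0.3426, -1.4426) = 8*0.3426^2 + 1*(-1.4426)^2 = 3.0201


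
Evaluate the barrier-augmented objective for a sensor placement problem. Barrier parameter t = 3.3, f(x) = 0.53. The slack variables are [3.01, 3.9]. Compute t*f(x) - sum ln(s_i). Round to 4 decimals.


Step 1: Compute log-barrier.
ln values: [1.1019, 1.361]
phi = -(1.1019 + 1.361) = -2.4629
Step 2: Compute augmented objective.
t*f(x) = 3.3*0.53 = 1.749
Total = 1.749 - 2.4629 = -0.7139


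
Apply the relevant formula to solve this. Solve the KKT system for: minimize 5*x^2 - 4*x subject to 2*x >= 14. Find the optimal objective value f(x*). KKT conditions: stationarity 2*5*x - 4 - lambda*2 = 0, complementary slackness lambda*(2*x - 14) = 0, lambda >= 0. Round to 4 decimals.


Step 1: Try lambda = 0 (constraint inactive).
x_unc = 4/(2*5) = 0.4
Check: 2*0.4 = 0.8 < 14 -- violated!
Step 2: Constraint must be active: 2*x = 14
x* = 14/2 = 7.0
lambda = (2*5*7.0 - 4)/2 = 33.0
Step 3: Compute optimal value.
f(x*) = 5*7.0^2 - 4*7.0 = 217.0


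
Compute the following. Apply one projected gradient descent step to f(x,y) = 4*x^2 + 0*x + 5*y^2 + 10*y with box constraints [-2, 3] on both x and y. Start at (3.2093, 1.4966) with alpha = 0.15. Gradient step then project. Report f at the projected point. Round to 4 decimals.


Step 1: Compute gradient at (3.2093, 1.4966).
grad_x = 2*4*3.2093 + 0 = 25.6744
grad_y = 2*5*1.4966 + 10 = 24.966
Step 2: Gradient step.
x_raw = 3.2093 - 0.15*25.6744 = -0.6419
y_raw = 1.4966 - 0.15*24.966 = -2.2483
Step 3: Project onto [-2, 3].
x_proj = clip(-0.6419) = -0.6419
y_proj = clip(-2.2483) = -2.0
Step 4: Evaluate f.
f(-0.6419, -2.0) = 1.6479


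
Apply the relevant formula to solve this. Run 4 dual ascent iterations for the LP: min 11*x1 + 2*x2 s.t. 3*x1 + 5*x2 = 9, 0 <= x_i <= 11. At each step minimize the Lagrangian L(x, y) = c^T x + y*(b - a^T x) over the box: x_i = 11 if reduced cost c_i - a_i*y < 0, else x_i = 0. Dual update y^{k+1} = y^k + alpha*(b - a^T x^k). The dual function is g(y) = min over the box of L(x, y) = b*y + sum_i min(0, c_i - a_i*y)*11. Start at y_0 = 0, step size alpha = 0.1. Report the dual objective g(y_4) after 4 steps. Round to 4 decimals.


Dual ascent for LP: min 11*x1 + 2*x2, 3*x1 + 5*x2 = 9, 0 <= x_i <= 11
Step 1: y^k = 0.0, reduced costs: (11.0, 2.0)
  x^k = (0.0, 0.0), subgradient = b - a^T x = 9.0
  y^{k+1} = 0.0 + 0.1*9.0 = 0.9
Step 2: y^k = 0.9, reduced costs: (8.3, -2.5)
  x^k = (0.0, 11.0), subgradient = b - a^T x = -46.0
  y^{k+1} = 0.9 + 0.1*-46.0 = -3.7
Step 3: y^k = -3.7, reduced costs: (22.1, 20.5)
  x^k = (0.0, 0.0), subgradient = b - a^T x = 9.0
  y^{k+1} = -3.7 + 0.1*9.0 = -2.8
Step 4: y^k = -2.8, reduced costs: (19.4, 16.0)
  x^k = (0.0, 0.0), subgradient = b - a^T x = 9.0
  y^{k+1} = -2.8 + 0.1*9.0 = -1.9
Dual objective at y_4 = -1.9: reduced costs (16.7, 11.5), box minimizer x = (0.0, 0.0)
g(y_4) = b*y + (c1 - a1*y)*x1 + (c2 - a2*y)*x2 = 9*(-1.9) + 16.7*0.0 + 11.5*0.0 = -17.1 + 0.0 + 0.0 = -17.1
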